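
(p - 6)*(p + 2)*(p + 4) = p^3 - 28*p - 48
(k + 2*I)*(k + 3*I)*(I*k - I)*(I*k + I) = -k^4 - 5*I*k^3 + 7*k^2 + 5*I*k - 6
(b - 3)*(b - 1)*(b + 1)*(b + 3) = b^4 - 10*b^2 + 9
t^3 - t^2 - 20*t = t*(t - 5)*(t + 4)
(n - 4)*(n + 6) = n^2 + 2*n - 24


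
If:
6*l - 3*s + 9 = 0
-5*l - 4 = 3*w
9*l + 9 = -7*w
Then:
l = -1/8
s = 11/4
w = -9/8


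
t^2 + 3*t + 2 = (t + 1)*(t + 2)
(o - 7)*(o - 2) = o^2 - 9*o + 14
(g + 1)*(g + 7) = g^2 + 8*g + 7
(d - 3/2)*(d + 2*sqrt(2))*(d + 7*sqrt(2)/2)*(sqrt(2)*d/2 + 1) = sqrt(2)*d^4/2 - 3*sqrt(2)*d^3/4 + 13*d^3/2 - 39*d^2/4 + 25*sqrt(2)*d^2/2 - 75*sqrt(2)*d/4 + 14*d - 21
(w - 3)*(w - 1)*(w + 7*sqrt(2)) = w^3 - 4*w^2 + 7*sqrt(2)*w^2 - 28*sqrt(2)*w + 3*w + 21*sqrt(2)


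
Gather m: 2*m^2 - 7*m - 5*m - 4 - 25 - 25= 2*m^2 - 12*m - 54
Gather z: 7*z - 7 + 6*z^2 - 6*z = 6*z^2 + z - 7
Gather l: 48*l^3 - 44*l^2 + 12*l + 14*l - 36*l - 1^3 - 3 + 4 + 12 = 48*l^3 - 44*l^2 - 10*l + 12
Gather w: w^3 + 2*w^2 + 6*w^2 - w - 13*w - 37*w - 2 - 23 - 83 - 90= w^3 + 8*w^2 - 51*w - 198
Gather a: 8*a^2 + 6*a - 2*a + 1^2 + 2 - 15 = 8*a^2 + 4*a - 12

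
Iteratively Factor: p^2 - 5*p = (p)*(p - 5)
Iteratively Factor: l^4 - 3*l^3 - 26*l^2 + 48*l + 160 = (l + 4)*(l^3 - 7*l^2 + 2*l + 40) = (l - 5)*(l + 4)*(l^2 - 2*l - 8) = (l - 5)*(l - 4)*(l + 4)*(l + 2)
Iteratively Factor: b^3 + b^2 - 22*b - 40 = (b + 2)*(b^2 - b - 20) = (b - 5)*(b + 2)*(b + 4)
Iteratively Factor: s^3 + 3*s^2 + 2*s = (s)*(s^2 + 3*s + 2) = s*(s + 1)*(s + 2)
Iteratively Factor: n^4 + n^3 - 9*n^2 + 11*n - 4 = (n - 1)*(n^3 + 2*n^2 - 7*n + 4) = (n - 1)^2*(n^2 + 3*n - 4) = (n - 1)^2*(n + 4)*(n - 1)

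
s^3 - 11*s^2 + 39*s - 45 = (s - 5)*(s - 3)^2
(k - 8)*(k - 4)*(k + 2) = k^3 - 10*k^2 + 8*k + 64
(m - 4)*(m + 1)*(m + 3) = m^3 - 13*m - 12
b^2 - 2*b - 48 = (b - 8)*(b + 6)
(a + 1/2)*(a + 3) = a^2 + 7*a/2 + 3/2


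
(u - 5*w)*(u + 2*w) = u^2 - 3*u*w - 10*w^2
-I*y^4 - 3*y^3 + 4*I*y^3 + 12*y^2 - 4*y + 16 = (y - 4)*(y - 2*I)^2*(-I*y + 1)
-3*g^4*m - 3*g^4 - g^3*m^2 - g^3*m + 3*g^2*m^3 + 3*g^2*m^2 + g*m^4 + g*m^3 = (-g + m)*(g + m)*(3*g + m)*(g*m + g)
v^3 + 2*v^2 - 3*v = v*(v - 1)*(v + 3)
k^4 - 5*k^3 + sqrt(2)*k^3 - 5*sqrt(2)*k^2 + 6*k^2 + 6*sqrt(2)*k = k*(k - 3)*(k - 2)*(k + sqrt(2))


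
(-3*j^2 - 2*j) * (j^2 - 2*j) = -3*j^4 + 4*j^3 + 4*j^2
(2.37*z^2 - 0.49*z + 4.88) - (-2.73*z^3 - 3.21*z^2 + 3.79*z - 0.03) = 2.73*z^3 + 5.58*z^2 - 4.28*z + 4.91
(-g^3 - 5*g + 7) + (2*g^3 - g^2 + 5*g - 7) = g^3 - g^2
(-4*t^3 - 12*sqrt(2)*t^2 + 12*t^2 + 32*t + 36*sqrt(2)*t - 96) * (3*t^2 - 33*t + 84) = -12*t^5 - 36*sqrt(2)*t^4 + 168*t^4 - 636*t^3 + 504*sqrt(2)*t^3 - 2196*sqrt(2)*t^2 - 336*t^2 + 3024*sqrt(2)*t + 5856*t - 8064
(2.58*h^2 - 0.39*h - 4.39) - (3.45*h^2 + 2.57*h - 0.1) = -0.87*h^2 - 2.96*h - 4.29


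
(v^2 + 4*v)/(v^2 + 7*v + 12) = v/(v + 3)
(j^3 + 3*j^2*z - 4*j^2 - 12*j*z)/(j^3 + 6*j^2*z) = (j^2 + 3*j*z - 4*j - 12*z)/(j*(j + 6*z))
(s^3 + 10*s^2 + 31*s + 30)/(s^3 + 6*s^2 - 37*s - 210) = (s^2 + 5*s + 6)/(s^2 + s - 42)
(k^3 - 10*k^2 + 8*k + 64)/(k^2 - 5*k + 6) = (k^3 - 10*k^2 + 8*k + 64)/(k^2 - 5*k + 6)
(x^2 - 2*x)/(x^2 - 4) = x/(x + 2)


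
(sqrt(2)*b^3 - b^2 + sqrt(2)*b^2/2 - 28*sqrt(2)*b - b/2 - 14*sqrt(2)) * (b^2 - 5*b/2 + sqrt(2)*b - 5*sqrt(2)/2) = sqrt(2)*b^5 - 2*sqrt(2)*b^4 + b^4 - 121*sqrt(2)*b^3/4 - 2*b^3 - 229*b^2/4 + 58*sqrt(2)*b^2 + 145*sqrt(2)*b/4 + 112*b + 70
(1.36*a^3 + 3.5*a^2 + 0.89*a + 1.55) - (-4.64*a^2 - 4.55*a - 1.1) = 1.36*a^3 + 8.14*a^2 + 5.44*a + 2.65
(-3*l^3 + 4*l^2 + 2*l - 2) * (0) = 0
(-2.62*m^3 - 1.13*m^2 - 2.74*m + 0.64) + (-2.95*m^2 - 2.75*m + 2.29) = -2.62*m^3 - 4.08*m^2 - 5.49*m + 2.93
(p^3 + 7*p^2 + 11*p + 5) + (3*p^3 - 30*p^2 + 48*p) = 4*p^3 - 23*p^2 + 59*p + 5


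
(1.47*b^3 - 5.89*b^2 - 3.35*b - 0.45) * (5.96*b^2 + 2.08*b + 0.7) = 8.7612*b^5 - 32.0468*b^4 - 31.1882*b^3 - 13.773*b^2 - 3.281*b - 0.315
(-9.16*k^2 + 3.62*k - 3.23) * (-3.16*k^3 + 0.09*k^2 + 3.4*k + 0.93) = 28.9456*k^5 - 12.2636*k^4 - 20.6114*k^3 + 3.4985*k^2 - 7.6154*k - 3.0039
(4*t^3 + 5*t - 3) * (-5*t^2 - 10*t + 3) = -20*t^5 - 40*t^4 - 13*t^3 - 35*t^2 + 45*t - 9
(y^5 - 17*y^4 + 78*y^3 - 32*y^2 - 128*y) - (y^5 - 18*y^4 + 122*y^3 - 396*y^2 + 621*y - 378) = y^4 - 44*y^3 + 364*y^2 - 749*y + 378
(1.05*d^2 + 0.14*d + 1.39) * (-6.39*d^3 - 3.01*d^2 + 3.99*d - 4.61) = -6.7095*d^5 - 4.0551*d^4 - 5.114*d^3 - 8.4658*d^2 + 4.9007*d - 6.4079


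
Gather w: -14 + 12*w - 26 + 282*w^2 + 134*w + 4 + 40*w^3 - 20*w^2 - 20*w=40*w^3 + 262*w^2 + 126*w - 36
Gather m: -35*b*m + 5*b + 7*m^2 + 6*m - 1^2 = 5*b + 7*m^2 + m*(6 - 35*b) - 1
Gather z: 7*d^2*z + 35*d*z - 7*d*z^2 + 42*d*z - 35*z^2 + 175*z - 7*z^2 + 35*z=z^2*(-7*d - 42) + z*(7*d^2 + 77*d + 210)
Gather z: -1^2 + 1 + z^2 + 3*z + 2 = z^2 + 3*z + 2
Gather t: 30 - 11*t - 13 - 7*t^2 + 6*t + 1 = -7*t^2 - 5*t + 18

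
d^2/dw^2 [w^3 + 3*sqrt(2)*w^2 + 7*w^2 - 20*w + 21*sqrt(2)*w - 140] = 6*w + 6*sqrt(2) + 14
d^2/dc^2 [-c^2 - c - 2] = -2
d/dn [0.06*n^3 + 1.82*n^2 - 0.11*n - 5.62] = 0.18*n^2 + 3.64*n - 0.11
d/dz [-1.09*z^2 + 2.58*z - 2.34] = 2.58 - 2.18*z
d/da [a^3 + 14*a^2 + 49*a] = 3*a^2 + 28*a + 49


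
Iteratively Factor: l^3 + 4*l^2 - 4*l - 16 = (l + 2)*(l^2 + 2*l - 8) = (l - 2)*(l + 2)*(l + 4)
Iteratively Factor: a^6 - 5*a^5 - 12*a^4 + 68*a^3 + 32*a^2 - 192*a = (a - 4)*(a^5 - a^4 - 16*a^3 + 4*a^2 + 48*a) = a*(a - 4)*(a^4 - a^3 - 16*a^2 + 4*a + 48) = a*(a - 4)*(a + 2)*(a^3 - 3*a^2 - 10*a + 24) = a*(a - 4)*(a + 2)*(a + 3)*(a^2 - 6*a + 8) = a*(a - 4)^2*(a + 2)*(a + 3)*(a - 2)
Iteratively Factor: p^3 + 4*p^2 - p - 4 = (p - 1)*(p^2 + 5*p + 4) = (p - 1)*(p + 4)*(p + 1)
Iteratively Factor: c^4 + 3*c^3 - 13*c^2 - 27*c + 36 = (c - 1)*(c^3 + 4*c^2 - 9*c - 36) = (c - 3)*(c - 1)*(c^2 + 7*c + 12) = (c - 3)*(c - 1)*(c + 4)*(c + 3)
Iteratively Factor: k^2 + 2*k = (k)*(k + 2)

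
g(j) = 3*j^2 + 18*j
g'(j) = 6*j + 18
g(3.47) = 98.58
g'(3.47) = 38.82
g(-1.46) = -19.89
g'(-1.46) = 9.24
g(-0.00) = 0.00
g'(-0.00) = 18.00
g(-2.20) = -25.08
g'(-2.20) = 4.80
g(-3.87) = -24.73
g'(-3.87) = -5.22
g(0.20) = 3.72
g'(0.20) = 19.20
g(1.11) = 23.68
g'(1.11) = 24.66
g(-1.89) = -23.30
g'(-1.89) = 6.66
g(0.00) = 0.00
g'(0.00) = 18.00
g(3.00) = 81.00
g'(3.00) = 36.00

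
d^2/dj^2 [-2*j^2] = -4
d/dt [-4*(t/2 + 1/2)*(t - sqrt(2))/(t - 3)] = 2*(-t^2 + 6*t - 4*sqrt(2) + 3)/(t^2 - 6*t + 9)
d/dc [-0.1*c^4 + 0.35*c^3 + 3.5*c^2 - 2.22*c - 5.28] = -0.4*c^3 + 1.05*c^2 + 7.0*c - 2.22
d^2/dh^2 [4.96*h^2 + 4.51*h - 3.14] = 9.92000000000000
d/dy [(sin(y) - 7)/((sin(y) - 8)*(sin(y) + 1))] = (14*sin(y) + cos(y)^2 - 58)*cos(y)/((sin(y) - 8)^2*(sin(y) + 1)^2)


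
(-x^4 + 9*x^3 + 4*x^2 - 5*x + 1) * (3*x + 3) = -3*x^5 + 24*x^4 + 39*x^3 - 3*x^2 - 12*x + 3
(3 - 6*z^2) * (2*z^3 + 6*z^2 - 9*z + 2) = -12*z^5 - 36*z^4 + 60*z^3 + 6*z^2 - 27*z + 6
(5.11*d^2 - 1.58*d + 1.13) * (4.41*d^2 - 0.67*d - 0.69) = 22.5351*d^4 - 10.3915*d^3 + 2.516*d^2 + 0.3331*d - 0.7797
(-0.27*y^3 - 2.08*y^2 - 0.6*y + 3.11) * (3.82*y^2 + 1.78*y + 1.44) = -1.0314*y^5 - 8.4262*y^4 - 6.3832*y^3 + 7.817*y^2 + 4.6718*y + 4.4784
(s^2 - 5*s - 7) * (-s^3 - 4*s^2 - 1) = -s^5 + s^4 + 27*s^3 + 27*s^2 + 5*s + 7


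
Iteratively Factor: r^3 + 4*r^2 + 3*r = (r + 1)*(r^2 + 3*r) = r*(r + 1)*(r + 3)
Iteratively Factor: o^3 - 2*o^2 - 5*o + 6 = (o - 1)*(o^2 - o - 6) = (o - 1)*(o + 2)*(o - 3)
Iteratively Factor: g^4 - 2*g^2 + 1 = (g - 1)*(g^3 + g^2 - g - 1) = (g - 1)^2*(g^2 + 2*g + 1) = (g - 1)^2*(g + 1)*(g + 1)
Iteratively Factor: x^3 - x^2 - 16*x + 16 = (x + 4)*(x^2 - 5*x + 4) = (x - 1)*(x + 4)*(x - 4)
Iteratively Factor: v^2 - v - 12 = (v - 4)*(v + 3)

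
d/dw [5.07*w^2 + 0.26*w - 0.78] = 10.14*w + 0.26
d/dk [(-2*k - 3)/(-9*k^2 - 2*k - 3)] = 18*k*(-k - 3)/(81*k^4 + 36*k^3 + 58*k^2 + 12*k + 9)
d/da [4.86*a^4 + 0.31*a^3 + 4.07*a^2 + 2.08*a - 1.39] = 19.44*a^3 + 0.93*a^2 + 8.14*a + 2.08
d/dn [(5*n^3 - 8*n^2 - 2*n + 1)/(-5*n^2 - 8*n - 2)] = (-25*n^4 - 80*n^3 + 24*n^2 + 42*n + 12)/(25*n^4 + 80*n^3 + 84*n^2 + 32*n + 4)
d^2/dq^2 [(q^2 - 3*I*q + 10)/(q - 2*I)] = 24/(q^3 - 6*I*q^2 - 12*q + 8*I)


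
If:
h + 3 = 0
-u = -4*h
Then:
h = -3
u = -12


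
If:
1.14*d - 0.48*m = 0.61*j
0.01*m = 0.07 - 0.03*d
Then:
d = 2.33333333333333 - 0.333333333333333*m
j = 4.36065573770492 - 1.40983606557377*m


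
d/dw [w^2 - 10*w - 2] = 2*w - 10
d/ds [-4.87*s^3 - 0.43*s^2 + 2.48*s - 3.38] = -14.61*s^2 - 0.86*s + 2.48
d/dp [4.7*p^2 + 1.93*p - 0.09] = 9.4*p + 1.93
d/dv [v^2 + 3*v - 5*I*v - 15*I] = 2*v + 3 - 5*I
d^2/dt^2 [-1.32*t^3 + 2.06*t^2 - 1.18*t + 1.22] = 4.12 - 7.92*t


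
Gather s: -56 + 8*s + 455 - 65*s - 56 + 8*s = 343 - 49*s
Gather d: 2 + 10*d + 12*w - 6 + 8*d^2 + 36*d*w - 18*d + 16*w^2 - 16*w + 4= 8*d^2 + d*(36*w - 8) + 16*w^2 - 4*w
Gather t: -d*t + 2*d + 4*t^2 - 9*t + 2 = 2*d + 4*t^2 + t*(-d - 9) + 2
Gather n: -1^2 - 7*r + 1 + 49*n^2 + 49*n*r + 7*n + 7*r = 49*n^2 + n*(49*r + 7)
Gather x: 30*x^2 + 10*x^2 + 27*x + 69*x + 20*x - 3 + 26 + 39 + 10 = 40*x^2 + 116*x + 72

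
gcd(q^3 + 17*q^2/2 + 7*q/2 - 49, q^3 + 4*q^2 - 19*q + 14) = q^2 + 5*q - 14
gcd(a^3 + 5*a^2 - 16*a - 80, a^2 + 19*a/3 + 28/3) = a + 4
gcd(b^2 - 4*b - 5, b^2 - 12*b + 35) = b - 5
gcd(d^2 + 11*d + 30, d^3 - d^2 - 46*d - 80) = d + 5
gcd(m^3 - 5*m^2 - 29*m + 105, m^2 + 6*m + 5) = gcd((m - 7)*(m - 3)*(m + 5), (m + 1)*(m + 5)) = m + 5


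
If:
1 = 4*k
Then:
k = 1/4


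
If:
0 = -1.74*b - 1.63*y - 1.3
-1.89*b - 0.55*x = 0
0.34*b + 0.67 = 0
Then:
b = -1.97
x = 6.77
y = 1.31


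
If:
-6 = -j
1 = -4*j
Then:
No Solution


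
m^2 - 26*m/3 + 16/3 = (m - 8)*(m - 2/3)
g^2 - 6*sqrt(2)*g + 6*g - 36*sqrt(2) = (g + 6)*(g - 6*sqrt(2))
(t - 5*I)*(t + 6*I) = t^2 + I*t + 30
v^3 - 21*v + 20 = (v - 4)*(v - 1)*(v + 5)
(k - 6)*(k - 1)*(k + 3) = k^3 - 4*k^2 - 15*k + 18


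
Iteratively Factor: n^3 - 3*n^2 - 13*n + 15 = (n - 1)*(n^2 - 2*n - 15) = (n - 1)*(n + 3)*(n - 5)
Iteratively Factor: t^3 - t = (t - 1)*(t^2 + t) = (t - 1)*(t + 1)*(t)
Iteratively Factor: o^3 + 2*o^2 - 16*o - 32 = (o - 4)*(o^2 + 6*o + 8) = (o - 4)*(o + 2)*(o + 4)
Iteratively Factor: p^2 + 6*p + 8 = (p + 2)*(p + 4)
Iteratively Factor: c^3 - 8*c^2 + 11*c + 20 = (c - 5)*(c^2 - 3*c - 4) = (c - 5)*(c - 4)*(c + 1)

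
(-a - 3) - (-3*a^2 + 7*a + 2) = 3*a^2 - 8*a - 5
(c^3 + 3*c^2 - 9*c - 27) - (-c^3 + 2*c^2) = 2*c^3 + c^2 - 9*c - 27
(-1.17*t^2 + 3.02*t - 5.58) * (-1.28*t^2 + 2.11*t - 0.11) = 1.4976*t^4 - 6.3343*t^3 + 13.6433*t^2 - 12.106*t + 0.6138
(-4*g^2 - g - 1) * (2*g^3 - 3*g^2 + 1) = -8*g^5 + 10*g^4 + g^3 - g^2 - g - 1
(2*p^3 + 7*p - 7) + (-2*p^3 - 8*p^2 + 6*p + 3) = -8*p^2 + 13*p - 4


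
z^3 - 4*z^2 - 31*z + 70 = (z - 7)*(z - 2)*(z + 5)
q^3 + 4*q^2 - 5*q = q*(q - 1)*(q + 5)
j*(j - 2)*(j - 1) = j^3 - 3*j^2 + 2*j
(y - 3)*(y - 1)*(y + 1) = y^3 - 3*y^2 - y + 3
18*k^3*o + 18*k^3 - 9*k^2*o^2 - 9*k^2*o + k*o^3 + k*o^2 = (-6*k + o)*(-3*k + o)*(k*o + k)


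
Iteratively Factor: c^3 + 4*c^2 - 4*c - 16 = (c + 4)*(c^2 - 4) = (c + 2)*(c + 4)*(c - 2)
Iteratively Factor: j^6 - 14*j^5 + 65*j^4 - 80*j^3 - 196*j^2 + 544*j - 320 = (j - 4)*(j^5 - 10*j^4 + 25*j^3 + 20*j^2 - 116*j + 80) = (j - 5)*(j - 4)*(j^4 - 5*j^3 + 20*j - 16) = (j - 5)*(j - 4)^2*(j^3 - j^2 - 4*j + 4) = (j - 5)*(j - 4)^2*(j + 2)*(j^2 - 3*j + 2) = (j - 5)*(j - 4)^2*(j - 2)*(j + 2)*(j - 1)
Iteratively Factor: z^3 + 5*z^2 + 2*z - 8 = (z + 4)*(z^2 + z - 2) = (z + 2)*(z + 4)*(z - 1)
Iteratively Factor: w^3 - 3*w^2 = (w)*(w^2 - 3*w) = w*(w - 3)*(w)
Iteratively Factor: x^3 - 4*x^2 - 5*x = (x + 1)*(x^2 - 5*x) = x*(x + 1)*(x - 5)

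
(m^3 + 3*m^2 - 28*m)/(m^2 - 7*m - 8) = m*(-m^2 - 3*m + 28)/(-m^2 + 7*m + 8)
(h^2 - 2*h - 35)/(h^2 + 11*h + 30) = (h - 7)/(h + 6)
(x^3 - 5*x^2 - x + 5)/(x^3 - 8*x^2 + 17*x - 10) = (x + 1)/(x - 2)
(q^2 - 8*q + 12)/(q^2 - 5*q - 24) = (-q^2 + 8*q - 12)/(-q^2 + 5*q + 24)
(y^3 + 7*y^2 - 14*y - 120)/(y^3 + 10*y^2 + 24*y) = (y^2 + y - 20)/(y*(y + 4))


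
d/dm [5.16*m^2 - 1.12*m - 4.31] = 10.32*m - 1.12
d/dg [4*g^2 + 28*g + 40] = 8*g + 28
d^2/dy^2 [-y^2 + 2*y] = -2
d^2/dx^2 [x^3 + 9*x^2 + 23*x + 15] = 6*x + 18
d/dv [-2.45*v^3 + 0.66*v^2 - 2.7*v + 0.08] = -7.35*v^2 + 1.32*v - 2.7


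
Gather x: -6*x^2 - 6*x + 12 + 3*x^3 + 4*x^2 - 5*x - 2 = 3*x^3 - 2*x^2 - 11*x + 10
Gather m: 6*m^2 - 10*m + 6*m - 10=6*m^2 - 4*m - 10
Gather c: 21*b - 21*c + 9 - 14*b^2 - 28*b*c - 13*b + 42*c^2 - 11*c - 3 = -14*b^2 + 8*b + 42*c^2 + c*(-28*b - 32) + 6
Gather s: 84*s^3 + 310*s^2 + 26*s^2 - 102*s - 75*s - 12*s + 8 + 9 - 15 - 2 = 84*s^3 + 336*s^2 - 189*s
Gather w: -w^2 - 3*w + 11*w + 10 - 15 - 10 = -w^2 + 8*w - 15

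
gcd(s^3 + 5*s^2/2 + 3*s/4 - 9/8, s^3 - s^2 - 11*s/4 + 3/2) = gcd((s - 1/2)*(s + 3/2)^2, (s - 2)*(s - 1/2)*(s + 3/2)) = s^2 + s - 3/4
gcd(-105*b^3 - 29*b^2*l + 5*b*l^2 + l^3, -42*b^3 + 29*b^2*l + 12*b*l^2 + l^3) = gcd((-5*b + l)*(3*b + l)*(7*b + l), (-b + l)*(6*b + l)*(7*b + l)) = 7*b + l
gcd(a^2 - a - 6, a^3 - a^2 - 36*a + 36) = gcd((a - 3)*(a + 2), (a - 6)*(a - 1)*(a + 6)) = 1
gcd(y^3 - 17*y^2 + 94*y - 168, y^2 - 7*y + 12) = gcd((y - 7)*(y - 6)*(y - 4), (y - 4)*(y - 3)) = y - 4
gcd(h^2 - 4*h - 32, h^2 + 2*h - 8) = h + 4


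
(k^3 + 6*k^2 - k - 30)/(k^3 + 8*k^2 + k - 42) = (k + 5)/(k + 7)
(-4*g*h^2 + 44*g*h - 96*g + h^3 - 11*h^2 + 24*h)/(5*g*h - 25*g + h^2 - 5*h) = (-4*g*h^2 + 44*g*h - 96*g + h^3 - 11*h^2 + 24*h)/(5*g*h - 25*g + h^2 - 5*h)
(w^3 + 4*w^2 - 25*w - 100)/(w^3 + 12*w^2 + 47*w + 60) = (w - 5)/(w + 3)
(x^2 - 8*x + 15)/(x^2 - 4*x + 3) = (x - 5)/(x - 1)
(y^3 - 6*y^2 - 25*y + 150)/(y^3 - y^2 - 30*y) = (y - 5)/y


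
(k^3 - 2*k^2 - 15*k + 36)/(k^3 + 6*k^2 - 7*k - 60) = (k - 3)/(k + 5)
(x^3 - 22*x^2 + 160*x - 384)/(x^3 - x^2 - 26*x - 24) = (x^2 - 16*x + 64)/(x^2 + 5*x + 4)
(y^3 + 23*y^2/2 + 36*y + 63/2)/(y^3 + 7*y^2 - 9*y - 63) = (y + 3/2)/(y - 3)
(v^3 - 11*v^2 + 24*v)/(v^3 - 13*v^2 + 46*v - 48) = v/(v - 2)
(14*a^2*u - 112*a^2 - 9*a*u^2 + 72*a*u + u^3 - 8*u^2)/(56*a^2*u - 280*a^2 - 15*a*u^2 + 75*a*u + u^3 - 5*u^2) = (-2*a*u + 16*a + u^2 - 8*u)/(-8*a*u + 40*a + u^2 - 5*u)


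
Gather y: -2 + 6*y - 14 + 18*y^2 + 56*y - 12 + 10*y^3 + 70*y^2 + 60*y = 10*y^3 + 88*y^2 + 122*y - 28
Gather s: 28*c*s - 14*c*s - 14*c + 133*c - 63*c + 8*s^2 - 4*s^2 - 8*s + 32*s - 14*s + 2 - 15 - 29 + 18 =56*c + 4*s^2 + s*(14*c + 10) - 24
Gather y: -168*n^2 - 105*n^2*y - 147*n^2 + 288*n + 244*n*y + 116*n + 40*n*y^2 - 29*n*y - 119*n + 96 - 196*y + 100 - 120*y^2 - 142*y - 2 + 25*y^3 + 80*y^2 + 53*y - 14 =-315*n^2 + 285*n + 25*y^3 + y^2*(40*n - 40) + y*(-105*n^2 + 215*n - 285) + 180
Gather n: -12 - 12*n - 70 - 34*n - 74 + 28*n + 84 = -18*n - 72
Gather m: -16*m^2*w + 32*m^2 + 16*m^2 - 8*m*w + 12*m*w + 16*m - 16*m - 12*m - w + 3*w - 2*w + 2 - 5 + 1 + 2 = m^2*(48 - 16*w) + m*(4*w - 12)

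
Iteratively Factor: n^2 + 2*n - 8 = (n - 2)*(n + 4)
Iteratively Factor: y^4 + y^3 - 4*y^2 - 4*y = (y + 2)*(y^3 - y^2 - 2*y) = (y - 2)*(y + 2)*(y^2 + y) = y*(y - 2)*(y + 2)*(y + 1)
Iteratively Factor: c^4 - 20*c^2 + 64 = (c - 2)*(c^3 + 2*c^2 - 16*c - 32) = (c - 4)*(c - 2)*(c^2 + 6*c + 8) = (c - 4)*(c - 2)*(c + 4)*(c + 2)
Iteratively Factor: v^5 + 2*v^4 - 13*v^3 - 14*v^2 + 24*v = (v + 4)*(v^4 - 2*v^3 - 5*v^2 + 6*v) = v*(v + 4)*(v^3 - 2*v^2 - 5*v + 6) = v*(v - 3)*(v + 4)*(v^2 + v - 2) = v*(v - 3)*(v - 1)*(v + 4)*(v + 2)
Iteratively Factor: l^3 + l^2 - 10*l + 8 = (l - 1)*(l^2 + 2*l - 8) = (l - 1)*(l + 4)*(l - 2)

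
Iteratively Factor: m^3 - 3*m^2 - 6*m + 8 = (m - 4)*(m^2 + m - 2) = (m - 4)*(m - 1)*(m + 2)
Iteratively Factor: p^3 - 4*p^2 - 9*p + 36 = (p - 4)*(p^2 - 9) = (p - 4)*(p + 3)*(p - 3)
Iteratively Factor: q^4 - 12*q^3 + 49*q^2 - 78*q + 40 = (q - 4)*(q^3 - 8*q^2 + 17*q - 10) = (q - 4)*(q - 2)*(q^2 - 6*q + 5) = (q - 4)*(q - 2)*(q - 1)*(q - 5)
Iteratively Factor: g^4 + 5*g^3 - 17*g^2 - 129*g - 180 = (g + 3)*(g^3 + 2*g^2 - 23*g - 60) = (g + 3)*(g + 4)*(g^2 - 2*g - 15) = (g - 5)*(g + 3)*(g + 4)*(g + 3)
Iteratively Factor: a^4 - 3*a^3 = (a)*(a^3 - 3*a^2) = a^2*(a^2 - 3*a) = a^3*(a - 3)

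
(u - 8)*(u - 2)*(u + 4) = u^3 - 6*u^2 - 24*u + 64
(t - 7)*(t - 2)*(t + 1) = t^3 - 8*t^2 + 5*t + 14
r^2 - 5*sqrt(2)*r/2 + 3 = (r - 3*sqrt(2)/2)*(r - sqrt(2))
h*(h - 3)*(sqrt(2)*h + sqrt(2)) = sqrt(2)*h^3 - 2*sqrt(2)*h^2 - 3*sqrt(2)*h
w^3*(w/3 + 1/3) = w^4/3 + w^3/3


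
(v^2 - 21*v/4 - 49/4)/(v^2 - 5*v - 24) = (-4*v^2 + 21*v + 49)/(4*(-v^2 + 5*v + 24))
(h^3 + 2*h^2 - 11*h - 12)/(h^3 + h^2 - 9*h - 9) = (h + 4)/(h + 3)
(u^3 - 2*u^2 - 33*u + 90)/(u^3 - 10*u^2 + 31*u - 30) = (u + 6)/(u - 2)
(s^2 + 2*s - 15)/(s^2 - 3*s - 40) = (s - 3)/(s - 8)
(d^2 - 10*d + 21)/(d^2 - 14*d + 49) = (d - 3)/(d - 7)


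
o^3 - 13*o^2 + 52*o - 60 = (o - 6)*(o - 5)*(o - 2)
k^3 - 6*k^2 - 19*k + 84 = (k - 7)*(k - 3)*(k + 4)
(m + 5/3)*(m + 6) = m^2 + 23*m/3 + 10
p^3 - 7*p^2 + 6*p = p*(p - 6)*(p - 1)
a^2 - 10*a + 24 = (a - 6)*(a - 4)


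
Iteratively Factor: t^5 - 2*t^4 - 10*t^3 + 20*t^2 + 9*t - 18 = (t - 3)*(t^4 + t^3 - 7*t^2 - t + 6) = (t - 3)*(t + 3)*(t^3 - 2*t^2 - t + 2) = (t - 3)*(t + 1)*(t + 3)*(t^2 - 3*t + 2) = (t - 3)*(t - 2)*(t + 1)*(t + 3)*(t - 1)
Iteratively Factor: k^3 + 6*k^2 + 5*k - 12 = (k - 1)*(k^2 + 7*k + 12) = (k - 1)*(k + 3)*(k + 4)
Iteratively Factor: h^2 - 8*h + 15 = (h - 3)*(h - 5)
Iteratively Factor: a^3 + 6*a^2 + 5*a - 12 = (a + 3)*(a^2 + 3*a - 4) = (a + 3)*(a + 4)*(a - 1)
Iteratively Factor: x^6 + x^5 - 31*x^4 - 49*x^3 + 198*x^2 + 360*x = (x - 5)*(x^5 + 6*x^4 - x^3 - 54*x^2 - 72*x) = (x - 5)*(x + 3)*(x^4 + 3*x^3 - 10*x^2 - 24*x) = (x - 5)*(x + 3)*(x + 4)*(x^3 - x^2 - 6*x) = x*(x - 5)*(x + 3)*(x + 4)*(x^2 - x - 6) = x*(x - 5)*(x - 3)*(x + 3)*(x + 4)*(x + 2)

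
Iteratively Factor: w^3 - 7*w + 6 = (w - 2)*(w^2 + 2*w - 3) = (w - 2)*(w + 3)*(w - 1)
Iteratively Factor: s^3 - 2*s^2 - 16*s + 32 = (s + 4)*(s^2 - 6*s + 8) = (s - 4)*(s + 4)*(s - 2)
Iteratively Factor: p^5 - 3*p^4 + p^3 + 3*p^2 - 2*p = (p + 1)*(p^4 - 4*p^3 + 5*p^2 - 2*p) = (p - 2)*(p + 1)*(p^3 - 2*p^2 + p) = p*(p - 2)*(p + 1)*(p^2 - 2*p + 1) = p*(p - 2)*(p - 1)*(p + 1)*(p - 1)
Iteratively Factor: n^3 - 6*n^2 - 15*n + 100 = (n - 5)*(n^2 - n - 20) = (n - 5)*(n + 4)*(n - 5)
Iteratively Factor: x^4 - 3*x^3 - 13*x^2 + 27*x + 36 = (x + 3)*(x^3 - 6*x^2 + 5*x + 12) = (x - 4)*(x + 3)*(x^2 - 2*x - 3) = (x - 4)*(x - 3)*(x + 3)*(x + 1)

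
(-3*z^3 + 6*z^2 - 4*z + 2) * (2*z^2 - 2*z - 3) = -6*z^5 + 18*z^4 - 11*z^3 - 6*z^2 + 8*z - 6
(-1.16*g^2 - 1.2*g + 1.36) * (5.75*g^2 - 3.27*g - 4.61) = -6.67*g^4 - 3.1068*g^3 + 17.0916*g^2 + 1.0848*g - 6.2696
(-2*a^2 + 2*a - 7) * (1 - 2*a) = 4*a^3 - 6*a^2 + 16*a - 7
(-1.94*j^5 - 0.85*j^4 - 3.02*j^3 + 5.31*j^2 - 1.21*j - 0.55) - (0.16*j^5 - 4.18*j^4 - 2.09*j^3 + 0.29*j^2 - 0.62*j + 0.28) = -2.1*j^5 + 3.33*j^4 - 0.93*j^3 + 5.02*j^2 - 0.59*j - 0.83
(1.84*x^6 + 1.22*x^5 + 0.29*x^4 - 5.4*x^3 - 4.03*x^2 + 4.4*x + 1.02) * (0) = 0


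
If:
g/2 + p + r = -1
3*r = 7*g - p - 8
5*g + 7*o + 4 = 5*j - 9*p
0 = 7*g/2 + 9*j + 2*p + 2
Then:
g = 4*r/15 + 14/15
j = 4*r/27 - 7/27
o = 1297*r/945 + 437/945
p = -17*r/15 - 22/15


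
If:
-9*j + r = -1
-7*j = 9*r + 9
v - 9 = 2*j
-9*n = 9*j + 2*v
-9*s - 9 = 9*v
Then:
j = 0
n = -2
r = -1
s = -10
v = 9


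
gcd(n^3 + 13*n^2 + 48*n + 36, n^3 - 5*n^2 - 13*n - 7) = n + 1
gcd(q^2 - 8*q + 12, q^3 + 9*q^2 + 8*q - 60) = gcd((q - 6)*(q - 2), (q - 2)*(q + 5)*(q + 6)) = q - 2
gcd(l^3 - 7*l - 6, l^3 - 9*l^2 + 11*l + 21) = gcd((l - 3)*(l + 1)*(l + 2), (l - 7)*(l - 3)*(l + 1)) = l^2 - 2*l - 3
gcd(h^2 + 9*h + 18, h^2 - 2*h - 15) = h + 3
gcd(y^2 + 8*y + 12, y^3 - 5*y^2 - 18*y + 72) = 1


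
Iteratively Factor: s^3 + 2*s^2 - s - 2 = (s + 2)*(s^2 - 1) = (s + 1)*(s + 2)*(s - 1)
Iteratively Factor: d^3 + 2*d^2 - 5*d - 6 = (d + 3)*(d^2 - d - 2) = (d + 1)*(d + 3)*(d - 2)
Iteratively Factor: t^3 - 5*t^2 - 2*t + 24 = (t + 2)*(t^2 - 7*t + 12) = (t - 3)*(t + 2)*(t - 4)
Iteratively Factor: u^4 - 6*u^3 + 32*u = (u - 4)*(u^3 - 2*u^2 - 8*u) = (u - 4)^2*(u^2 + 2*u) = (u - 4)^2*(u + 2)*(u)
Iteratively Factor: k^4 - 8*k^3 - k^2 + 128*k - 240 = (k - 3)*(k^3 - 5*k^2 - 16*k + 80) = (k - 3)*(k + 4)*(k^2 - 9*k + 20) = (k - 4)*(k - 3)*(k + 4)*(k - 5)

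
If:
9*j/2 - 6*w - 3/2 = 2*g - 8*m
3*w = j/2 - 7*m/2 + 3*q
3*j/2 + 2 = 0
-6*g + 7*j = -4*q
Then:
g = 45*w/29 - 293/348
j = -4/3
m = 33*w/29 + 253/348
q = 135*w/58 + 745/696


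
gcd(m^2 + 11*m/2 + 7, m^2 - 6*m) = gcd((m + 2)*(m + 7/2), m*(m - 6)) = 1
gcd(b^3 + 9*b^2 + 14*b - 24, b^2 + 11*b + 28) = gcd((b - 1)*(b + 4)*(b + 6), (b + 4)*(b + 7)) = b + 4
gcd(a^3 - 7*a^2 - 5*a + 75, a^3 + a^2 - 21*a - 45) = a^2 - 2*a - 15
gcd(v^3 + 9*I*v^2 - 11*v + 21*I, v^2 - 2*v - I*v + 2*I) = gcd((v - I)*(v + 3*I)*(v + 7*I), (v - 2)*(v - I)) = v - I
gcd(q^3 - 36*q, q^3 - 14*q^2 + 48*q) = q^2 - 6*q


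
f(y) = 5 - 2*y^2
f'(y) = -4*y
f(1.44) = 0.85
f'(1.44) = -5.76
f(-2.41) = -6.62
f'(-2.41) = 9.64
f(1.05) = 2.80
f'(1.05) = -4.20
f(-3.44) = -18.67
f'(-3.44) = 13.76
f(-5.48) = -55.06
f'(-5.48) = 21.92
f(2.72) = -9.80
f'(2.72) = -10.88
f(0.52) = 4.46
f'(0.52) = -2.08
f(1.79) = -1.41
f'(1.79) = -7.16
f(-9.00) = -157.00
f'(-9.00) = 36.00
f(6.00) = -67.00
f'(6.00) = -24.00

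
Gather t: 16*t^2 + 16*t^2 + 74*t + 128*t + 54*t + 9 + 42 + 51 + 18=32*t^2 + 256*t + 120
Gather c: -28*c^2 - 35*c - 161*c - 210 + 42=-28*c^2 - 196*c - 168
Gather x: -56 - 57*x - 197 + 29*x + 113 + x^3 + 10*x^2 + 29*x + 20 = x^3 + 10*x^2 + x - 120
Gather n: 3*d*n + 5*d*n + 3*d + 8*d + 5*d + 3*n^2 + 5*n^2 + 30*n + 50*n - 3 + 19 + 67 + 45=16*d + 8*n^2 + n*(8*d + 80) + 128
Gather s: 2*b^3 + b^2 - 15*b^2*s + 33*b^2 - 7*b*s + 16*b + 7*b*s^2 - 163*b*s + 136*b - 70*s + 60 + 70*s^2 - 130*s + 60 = 2*b^3 + 34*b^2 + 152*b + s^2*(7*b + 70) + s*(-15*b^2 - 170*b - 200) + 120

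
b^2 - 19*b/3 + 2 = (b - 6)*(b - 1/3)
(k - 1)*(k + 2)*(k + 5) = k^3 + 6*k^2 + 3*k - 10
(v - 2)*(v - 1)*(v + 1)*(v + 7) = v^4 + 5*v^3 - 15*v^2 - 5*v + 14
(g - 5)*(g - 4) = g^2 - 9*g + 20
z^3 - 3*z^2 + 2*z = z*(z - 2)*(z - 1)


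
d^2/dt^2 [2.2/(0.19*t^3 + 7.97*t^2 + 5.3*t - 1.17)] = (-(2.508*t + 35.068)*(0.19*t^3 + 7.97*t^2 + 5.3*t - 1.17) + 2.2*(0.57*t^2 + 15.94*t + 5.3)*(1.14*t^2 + 31.88*t + 10.6))/(0.19*t^3 + 7.97*t^2 + 5.3*t - 1.17)^3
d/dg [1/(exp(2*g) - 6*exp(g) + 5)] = 2*(3 - exp(g))*exp(g)/(exp(2*g) - 6*exp(g) + 5)^2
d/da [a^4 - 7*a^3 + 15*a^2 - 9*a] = 4*a^3 - 21*a^2 + 30*a - 9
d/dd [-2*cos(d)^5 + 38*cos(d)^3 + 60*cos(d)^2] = 2*(5*cos(d)^3 - 57*cos(d) - 60)*sin(d)*cos(d)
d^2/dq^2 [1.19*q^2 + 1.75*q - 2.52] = 2.38000000000000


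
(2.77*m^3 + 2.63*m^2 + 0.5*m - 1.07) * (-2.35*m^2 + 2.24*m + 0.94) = -6.5095*m^5 + 0.0243000000000002*m^4 + 7.32*m^3 + 6.1067*m^2 - 1.9268*m - 1.0058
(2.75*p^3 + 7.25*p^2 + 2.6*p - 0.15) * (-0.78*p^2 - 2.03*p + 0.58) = -2.145*p^5 - 11.2375*p^4 - 15.1505*p^3 - 0.956*p^2 + 1.8125*p - 0.087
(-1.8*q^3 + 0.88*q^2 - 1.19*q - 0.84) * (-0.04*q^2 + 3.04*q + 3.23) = 0.072*q^5 - 5.5072*q^4 - 3.0912*q^3 - 0.7416*q^2 - 6.3973*q - 2.7132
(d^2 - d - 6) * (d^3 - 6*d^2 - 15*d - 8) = d^5 - 7*d^4 - 15*d^3 + 43*d^2 + 98*d + 48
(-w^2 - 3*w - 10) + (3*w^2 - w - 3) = 2*w^2 - 4*w - 13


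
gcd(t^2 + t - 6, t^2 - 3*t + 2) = t - 2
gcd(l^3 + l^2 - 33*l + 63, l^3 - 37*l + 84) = l^2 + 4*l - 21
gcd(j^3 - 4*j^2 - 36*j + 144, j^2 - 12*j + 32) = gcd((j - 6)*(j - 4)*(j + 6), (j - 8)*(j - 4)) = j - 4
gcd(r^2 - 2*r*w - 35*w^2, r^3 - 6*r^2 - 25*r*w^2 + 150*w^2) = r + 5*w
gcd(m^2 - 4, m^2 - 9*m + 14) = m - 2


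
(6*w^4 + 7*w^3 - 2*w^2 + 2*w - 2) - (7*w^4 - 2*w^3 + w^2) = -w^4 + 9*w^3 - 3*w^2 + 2*w - 2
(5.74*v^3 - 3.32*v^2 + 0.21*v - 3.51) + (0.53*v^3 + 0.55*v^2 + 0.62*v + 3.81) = 6.27*v^3 - 2.77*v^2 + 0.83*v + 0.3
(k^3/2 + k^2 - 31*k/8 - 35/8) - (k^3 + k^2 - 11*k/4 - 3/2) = -k^3/2 - 9*k/8 - 23/8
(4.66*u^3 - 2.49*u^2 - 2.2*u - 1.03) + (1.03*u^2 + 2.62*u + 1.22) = 4.66*u^3 - 1.46*u^2 + 0.42*u + 0.19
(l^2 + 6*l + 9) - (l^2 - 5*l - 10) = 11*l + 19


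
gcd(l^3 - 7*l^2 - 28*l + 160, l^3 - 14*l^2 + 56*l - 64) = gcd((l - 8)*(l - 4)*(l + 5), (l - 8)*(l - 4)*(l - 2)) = l^2 - 12*l + 32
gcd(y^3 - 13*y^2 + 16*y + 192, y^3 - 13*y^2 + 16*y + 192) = y^3 - 13*y^2 + 16*y + 192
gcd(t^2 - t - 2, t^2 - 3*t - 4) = t + 1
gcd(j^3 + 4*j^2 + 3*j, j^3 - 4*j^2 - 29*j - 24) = j^2 + 4*j + 3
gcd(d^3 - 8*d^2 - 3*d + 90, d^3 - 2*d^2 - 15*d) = d^2 - 2*d - 15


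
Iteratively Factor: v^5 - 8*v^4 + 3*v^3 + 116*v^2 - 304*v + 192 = (v + 4)*(v^4 - 12*v^3 + 51*v^2 - 88*v + 48) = (v - 3)*(v + 4)*(v^3 - 9*v^2 + 24*v - 16) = (v - 3)*(v - 1)*(v + 4)*(v^2 - 8*v + 16) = (v - 4)*(v - 3)*(v - 1)*(v + 4)*(v - 4)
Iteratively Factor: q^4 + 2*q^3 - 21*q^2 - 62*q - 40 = (q + 2)*(q^3 - 21*q - 20) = (q - 5)*(q + 2)*(q^2 + 5*q + 4) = (q - 5)*(q + 1)*(q + 2)*(q + 4)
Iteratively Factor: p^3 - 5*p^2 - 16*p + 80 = (p + 4)*(p^2 - 9*p + 20) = (p - 5)*(p + 4)*(p - 4)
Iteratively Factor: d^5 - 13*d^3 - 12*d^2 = (d + 3)*(d^4 - 3*d^3 - 4*d^2) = (d + 1)*(d + 3)*(d^3 - 4*d^2) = d*(d + 1)*(d + 3)*(d^2 - 4*d) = d^2*(d + 1)*(d + 3)*(d - 4)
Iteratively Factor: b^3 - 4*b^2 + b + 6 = (b - 2)*(b^2 - 2*b - 3) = (b - 3)*(b - 2)*(b + 1)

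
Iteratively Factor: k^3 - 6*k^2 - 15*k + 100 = (k - 5)*(k^2 - k - 20) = (k - 5)*(k + 4)*(k - 5)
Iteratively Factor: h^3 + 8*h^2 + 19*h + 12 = (h + 4)*(h^2 + 4*h + 3) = (h + 3)*(h + 4)*(h + 1)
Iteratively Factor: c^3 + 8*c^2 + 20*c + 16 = (c + 4)*(c^2 + 4*c + 4) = (c + 2)*(c + 4)*(c + 2)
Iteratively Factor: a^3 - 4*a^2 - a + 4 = (a + 1)*(a^2 - 5*a + 4) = (a - 4)*(a + 1)*(a - 1)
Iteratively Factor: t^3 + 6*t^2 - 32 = (t + 4)*(t^2 + 2*t - 8) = (t + 4)^2*(t - 2)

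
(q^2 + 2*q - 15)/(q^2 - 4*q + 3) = (q + 5)/(q - 1)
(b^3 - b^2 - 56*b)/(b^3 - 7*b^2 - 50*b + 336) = b/(b - 6)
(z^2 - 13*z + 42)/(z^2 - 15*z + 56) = (z - 6)/(z - 8)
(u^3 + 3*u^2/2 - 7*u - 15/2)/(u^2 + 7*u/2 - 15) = (u^2 + 4*u + 3)/(u + 6)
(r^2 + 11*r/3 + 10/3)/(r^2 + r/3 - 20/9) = 3*(r + 2)/(3*r - 4)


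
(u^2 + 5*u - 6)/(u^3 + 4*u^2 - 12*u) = (u - 1)/(u*(u - 2))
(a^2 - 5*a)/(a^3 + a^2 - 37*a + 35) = a/(a^2 + 6*a - 7)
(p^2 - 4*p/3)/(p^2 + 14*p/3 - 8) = p/(p + 6)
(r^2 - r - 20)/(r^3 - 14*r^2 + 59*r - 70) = (r + 4)/(r^2 - 9*r + 14)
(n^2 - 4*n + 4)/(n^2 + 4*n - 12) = (n - 2)/(n + 6)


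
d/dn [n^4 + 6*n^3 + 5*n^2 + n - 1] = 4*n^3 + 18*n^2 + 10*n + 1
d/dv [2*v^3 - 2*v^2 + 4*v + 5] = 6*v^2 - 4*v + 4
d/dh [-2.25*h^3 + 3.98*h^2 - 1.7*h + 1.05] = -6.75*h^2 + 7.96*h - 1.7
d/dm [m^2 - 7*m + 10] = 2*m - 7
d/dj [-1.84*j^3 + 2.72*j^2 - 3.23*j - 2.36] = -5.52*j^2 + 5.44*j - 3.23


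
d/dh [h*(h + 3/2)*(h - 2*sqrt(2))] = 3*h^2 - 4*sqrt(2)*h + 3*h - 3*sqrt(2)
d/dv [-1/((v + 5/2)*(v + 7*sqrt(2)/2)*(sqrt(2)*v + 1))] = 4*(sqrt(2)*(2*v + 5)*(2*v + 7*sqrt(2)) + 2*(2*v + 5)*(sqrt(2)*v + 1) + 2*(2*v + 7*sqrt(2))*(sqrt(2)*v + 1))/((2*v + 5)^2*(2*v + 7*sqrt(2))^2*(sqrt(2)*v + 1)^2)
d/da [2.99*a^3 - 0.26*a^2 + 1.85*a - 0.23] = 8.97*a^2 - 0.52*a + 1.85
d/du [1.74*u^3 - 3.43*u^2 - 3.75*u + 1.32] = 5.22*u^2 - 6.86*u - 3.75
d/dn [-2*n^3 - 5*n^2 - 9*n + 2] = -6*n^2 - 10*n - 9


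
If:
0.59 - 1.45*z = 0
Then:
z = 0.41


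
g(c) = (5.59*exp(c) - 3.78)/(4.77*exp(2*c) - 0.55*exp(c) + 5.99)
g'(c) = (5.59*exp(c) - 3.78)*(-9.54*exp(2*c) + 0.55*exp(c))/(4.77*exp(2*c) - 0.55*exp(c) + 5.99)^2 + 5.59*exp(c)/(4.77*exp(2*c) - 0.55*exp(c) + 5.99) = (-26.6643*exp(2*c) + 36.0612*exp(c) + 31.4051)*exp(c)/(22.7529*exp(4*c) - 5.247*exp(3*c) + 57.4471*exp(2*c) - 6.589*exp(c) + 35.8801)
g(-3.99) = -0.61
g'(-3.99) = 0.02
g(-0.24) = 0.07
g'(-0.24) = 0.47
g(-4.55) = -0.62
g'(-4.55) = 0.01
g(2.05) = 0.14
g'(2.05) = -0.12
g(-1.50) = -0.41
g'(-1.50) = 0.23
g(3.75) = 0.03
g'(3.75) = -0.03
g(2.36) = 0.10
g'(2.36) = -0.10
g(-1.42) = -0.40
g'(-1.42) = 0.25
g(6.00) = 0.00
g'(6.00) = 0.00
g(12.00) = 0.00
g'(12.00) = 0.00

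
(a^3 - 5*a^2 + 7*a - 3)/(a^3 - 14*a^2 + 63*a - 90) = (a^2 - 2*a + 1)/(a^2 - 11*a + 30)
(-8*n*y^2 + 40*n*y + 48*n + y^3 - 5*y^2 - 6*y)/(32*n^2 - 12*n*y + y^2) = (y^2 - 5*y - 6)/(-4*n + y)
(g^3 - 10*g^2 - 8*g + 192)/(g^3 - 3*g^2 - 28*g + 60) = (g^2 - 4*g - 32)/(g^2 + 3*g - 10)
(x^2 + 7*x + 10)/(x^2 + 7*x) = (x^2 + 7*x + 10)/(x*(x + 7))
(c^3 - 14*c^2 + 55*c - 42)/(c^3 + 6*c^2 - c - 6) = (c^2 - 13*c + 42)/(c^2 + 7*c + 6)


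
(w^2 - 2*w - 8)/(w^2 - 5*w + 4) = (w + 2)/(w - 1)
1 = 1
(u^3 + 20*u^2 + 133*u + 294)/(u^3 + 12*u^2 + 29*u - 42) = (u + 7)/(u - 1)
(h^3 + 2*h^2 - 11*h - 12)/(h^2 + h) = h + 1 - 12/h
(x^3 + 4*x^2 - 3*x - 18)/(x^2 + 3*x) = x + 1 - 6/x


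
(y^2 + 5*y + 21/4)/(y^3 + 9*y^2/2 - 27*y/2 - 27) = (y + 7/2)/(y^2 + 3*y - 18)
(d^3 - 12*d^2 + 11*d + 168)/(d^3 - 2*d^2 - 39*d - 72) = (d - 7)/(d + 3)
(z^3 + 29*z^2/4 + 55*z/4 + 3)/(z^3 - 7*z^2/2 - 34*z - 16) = (4*z^2 + 13*z + 3)/(2*(2*z^2 - 15*z - 8))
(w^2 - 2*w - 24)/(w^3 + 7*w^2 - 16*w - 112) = (w - 6)/(w^2 + 3*w - 28)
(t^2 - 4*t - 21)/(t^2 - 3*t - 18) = (t - 7)/(t - 6)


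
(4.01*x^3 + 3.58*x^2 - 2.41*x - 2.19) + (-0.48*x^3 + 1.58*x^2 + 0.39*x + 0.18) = 3.53*x^3 + 5.16*x^2 - 2.02*x - 2.01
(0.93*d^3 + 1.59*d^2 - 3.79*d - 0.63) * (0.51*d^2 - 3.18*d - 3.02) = 0.4743*d^5 - 2.1465*d^4 - 9.7977*d^3 + 6.9291*d^2 + 13.4492*d + 1.9026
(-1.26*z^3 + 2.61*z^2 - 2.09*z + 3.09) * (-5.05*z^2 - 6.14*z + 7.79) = 6.363*z^5 - 5.4441*z^4 - 15.2863*z^3 + 17.56*z^2 - 35.2537*z + 24.0711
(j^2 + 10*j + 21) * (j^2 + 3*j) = j^4 + 13*j^3 + 51*j^2 + 63*j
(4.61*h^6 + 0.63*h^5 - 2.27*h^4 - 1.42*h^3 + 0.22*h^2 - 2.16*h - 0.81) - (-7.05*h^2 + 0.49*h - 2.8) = 4.61*h^6 + 0.63*h^5 - 2.27*h^4 - 1.42*h^3 + 7.27*h^2 - 2.65*h + 1.99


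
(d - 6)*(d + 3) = d^2 - 3*d - 18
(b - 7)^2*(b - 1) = b^3 - 15*b^2 + 63*b - 49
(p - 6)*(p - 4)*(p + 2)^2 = p^4 - 6*p^3 - 12*p^2 + 56*p + 96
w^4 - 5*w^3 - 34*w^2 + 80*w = w*(w - 8)*(w - 2)*(w + 5)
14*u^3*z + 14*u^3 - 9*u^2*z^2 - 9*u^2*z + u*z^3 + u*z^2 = (-7*u + z)*(-2*u + z)*(u*z + u)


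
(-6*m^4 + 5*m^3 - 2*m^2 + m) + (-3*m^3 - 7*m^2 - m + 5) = -6*m^4 + 2*m^3 - 9*m^2 + 5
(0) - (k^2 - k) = -k^2 + k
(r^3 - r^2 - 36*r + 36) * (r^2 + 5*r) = r^5 + 4*r^4 - 41*r^3 - 144*r^2 + 180*r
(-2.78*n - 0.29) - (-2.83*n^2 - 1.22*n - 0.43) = 2.83*n^2 - 1.56*n + 0.14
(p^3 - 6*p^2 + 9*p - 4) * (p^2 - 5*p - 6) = p^5 - 11*p^4 + 33*p^3 - 13*p^2 - 34*p + 24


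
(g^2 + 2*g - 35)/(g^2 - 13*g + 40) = (g + 7)/(g - 8)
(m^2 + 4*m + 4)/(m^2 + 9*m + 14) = (m + 2)/(m + 7)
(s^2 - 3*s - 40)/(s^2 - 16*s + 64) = (s + 5)/(s - 8)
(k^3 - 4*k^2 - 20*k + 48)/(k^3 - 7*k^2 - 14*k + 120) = (k - 2)/(k - 5)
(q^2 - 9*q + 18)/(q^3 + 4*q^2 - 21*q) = (q - 6)/(q*(q + 7))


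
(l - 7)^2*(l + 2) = l^3 - 12*l^2 + 21*l + 98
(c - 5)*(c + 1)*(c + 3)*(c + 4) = c^4 + 3*c^3 - 21*c^2 - 83*c - 60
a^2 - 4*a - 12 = (a - 6)*(a + 2)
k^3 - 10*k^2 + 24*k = k*(k - 6)*(k - 4)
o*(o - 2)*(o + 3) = o^3 + o^2 - 6*o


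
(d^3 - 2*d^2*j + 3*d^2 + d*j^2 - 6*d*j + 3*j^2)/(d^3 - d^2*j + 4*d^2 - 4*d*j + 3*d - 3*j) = (d - j)/(d + 1)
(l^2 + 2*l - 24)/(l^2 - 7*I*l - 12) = (-l^2 - 2*l + 24)/(-l^2 + 7*I*l + 12)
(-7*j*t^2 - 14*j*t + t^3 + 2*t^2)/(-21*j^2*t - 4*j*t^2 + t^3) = (t + 2)/(3*j + t)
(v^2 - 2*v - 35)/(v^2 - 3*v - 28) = (v + 5)/(v + 4)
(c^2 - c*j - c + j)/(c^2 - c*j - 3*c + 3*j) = (c - 1)/(c - 3)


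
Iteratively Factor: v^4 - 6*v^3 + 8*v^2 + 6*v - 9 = (v + 1)*(v^3 - 7*v^2 + 15*v - 9) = (v - 3)*(v + 1)*(v^2 - 4*v + 3) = (v - 3)*(v - 1)*(v + 1)*(v - 3)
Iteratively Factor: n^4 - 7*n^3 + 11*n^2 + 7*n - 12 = (n - 3)*(n^3 - 4*n^2 - n + 4) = (n - 4)*(n - 3)*(n^2 - 1) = (n - 4)*(n - 3)*(n + 1)*(n - 1)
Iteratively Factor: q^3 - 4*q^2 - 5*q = (q)*(q^2 - 4*q - 5) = q*(q + 1)*(q - 5)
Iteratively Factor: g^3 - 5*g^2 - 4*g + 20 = (g - 2)*(g^2 - 3*g - 10) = (g - 5)*(g - 2)*(g + 2)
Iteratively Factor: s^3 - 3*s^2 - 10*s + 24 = (s + 3)*(s^2 - 6*s + 8) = (s - 2)*(s + 3)*(s - 4)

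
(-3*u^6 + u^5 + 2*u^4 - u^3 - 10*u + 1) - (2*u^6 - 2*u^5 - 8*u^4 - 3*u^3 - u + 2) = -5*u^6 + 3*u^5 + 10*u^4 + 2*u^3 - 9*u - 1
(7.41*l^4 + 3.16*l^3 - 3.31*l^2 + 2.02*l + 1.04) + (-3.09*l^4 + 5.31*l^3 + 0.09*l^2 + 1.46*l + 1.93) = 4.32*l^4 + 8.47*l^3 - 3.22*l^2 + 3.48*l + 2.97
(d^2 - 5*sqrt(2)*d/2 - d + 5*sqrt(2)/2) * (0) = 0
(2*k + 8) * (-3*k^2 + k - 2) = -6*k^3 - 22*k^2 + 4*k - 16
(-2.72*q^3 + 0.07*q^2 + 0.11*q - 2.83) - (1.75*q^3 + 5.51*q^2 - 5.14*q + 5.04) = -4.47*q^3 - 5.44*q^2 + 5.25*q - 7.87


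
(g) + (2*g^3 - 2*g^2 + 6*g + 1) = 2*g^3 - 2*g^2 + 7*g + 1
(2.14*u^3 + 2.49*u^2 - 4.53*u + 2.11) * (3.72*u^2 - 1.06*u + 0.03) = 7.9608*u^5 + 6.9944*u^4 - 19.4268*u^3 + 12.7257*u^2 - 2.3725*u + 0.0633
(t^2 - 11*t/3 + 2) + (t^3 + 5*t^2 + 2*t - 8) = t^3 + 6*t^2 - 5*t/3 - 6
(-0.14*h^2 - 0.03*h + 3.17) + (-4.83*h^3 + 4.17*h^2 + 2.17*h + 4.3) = -4.83*h^3 + 4.03*h^2 + 2.14*h + 7.47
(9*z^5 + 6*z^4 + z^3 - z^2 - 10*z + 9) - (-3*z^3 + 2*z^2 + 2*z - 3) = 9*z^5 + 6*z^4 + 4*z^3 - 3*z^2 - 12*z + 12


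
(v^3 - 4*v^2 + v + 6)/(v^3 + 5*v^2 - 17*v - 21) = (v - 2)/(v + 7)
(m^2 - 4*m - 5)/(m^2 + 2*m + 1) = (m - 5)/(m + 1)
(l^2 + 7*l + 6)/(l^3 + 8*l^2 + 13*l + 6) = 1/(l + 1)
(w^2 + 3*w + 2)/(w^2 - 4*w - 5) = (w + 2)/(w - 5)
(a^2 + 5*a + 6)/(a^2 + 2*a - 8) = (a^2 + 5*a + 6)/(a^2 + 2*a - 8)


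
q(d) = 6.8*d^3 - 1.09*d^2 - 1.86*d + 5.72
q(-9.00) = -5023.03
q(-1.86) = -38.35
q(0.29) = 5.25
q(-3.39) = -265.42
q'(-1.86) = 72.77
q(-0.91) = 1.39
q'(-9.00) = 1670.16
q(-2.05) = -53.63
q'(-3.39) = 239.97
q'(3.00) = 175.20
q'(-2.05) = 88.34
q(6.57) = 1874.89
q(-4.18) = -502.19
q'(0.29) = -0.78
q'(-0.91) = 17.02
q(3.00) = 173.93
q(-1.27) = -7.60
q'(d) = 20.4*d^2 - 2.18*d - 1.86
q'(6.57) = 864.38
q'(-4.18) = 363.69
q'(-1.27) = 33.81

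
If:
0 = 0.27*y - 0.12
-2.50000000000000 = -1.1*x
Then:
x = 2.27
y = 0.44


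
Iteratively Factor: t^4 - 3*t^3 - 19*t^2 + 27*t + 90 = (t - 5)*(t^3 + 2*t^2 - 9*t - 18) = (t - 5)*(t - 3)*(t^2 + 5*t + 6) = (t - 5)*(t - 3)*(t + 2)*(t + 3)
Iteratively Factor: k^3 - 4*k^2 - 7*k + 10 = (k + 2)*(k^2 - 6*k + 5) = (k - 5)*(k + 2)*(k - 1)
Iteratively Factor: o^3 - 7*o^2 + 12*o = (o - 3)*(o^2 - 4*o) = o*(o - 3)*(o - 4)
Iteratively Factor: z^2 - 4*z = (z - 4)*(z)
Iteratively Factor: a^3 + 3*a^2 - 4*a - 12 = (a + 2)*(a^2 + a - 6) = (a + 2)*(a + 3)*(a - 2)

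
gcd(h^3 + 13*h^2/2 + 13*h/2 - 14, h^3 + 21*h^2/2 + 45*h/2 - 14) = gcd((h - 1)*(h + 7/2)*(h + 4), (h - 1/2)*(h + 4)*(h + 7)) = h + 4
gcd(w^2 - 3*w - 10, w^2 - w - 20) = w - 5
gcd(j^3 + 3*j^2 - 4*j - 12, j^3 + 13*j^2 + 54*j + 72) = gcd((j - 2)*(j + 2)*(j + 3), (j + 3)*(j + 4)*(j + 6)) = j + 3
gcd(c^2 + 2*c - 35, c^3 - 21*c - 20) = c - 5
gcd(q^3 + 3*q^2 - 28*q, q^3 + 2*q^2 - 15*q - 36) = q - 4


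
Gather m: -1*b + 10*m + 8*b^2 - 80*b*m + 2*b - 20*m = 8*b^2 + b + m*(-80*b - 10)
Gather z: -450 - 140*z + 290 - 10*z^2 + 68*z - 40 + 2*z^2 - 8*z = -8*z^2 - 80*z - 200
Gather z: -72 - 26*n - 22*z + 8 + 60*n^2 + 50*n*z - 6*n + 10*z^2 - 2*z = 60*n^2 - 32*n + 10*z^2 + z*(50*n - 24) - 64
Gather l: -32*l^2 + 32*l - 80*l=-32*l^2 - 48*l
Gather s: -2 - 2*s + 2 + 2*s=0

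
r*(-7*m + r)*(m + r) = -7*m^2*r - 6*m*r^2 + r^3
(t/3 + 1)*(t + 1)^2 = t^3/3 + 5*t^2/3 + 7*t/3 + 1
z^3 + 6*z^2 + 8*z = z*(z + 2)*(z + 4)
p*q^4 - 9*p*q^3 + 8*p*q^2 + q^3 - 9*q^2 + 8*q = q*(q - 8)*(q - 1)*(p*q + 1)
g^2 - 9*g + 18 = (g - 6)*(g - 3)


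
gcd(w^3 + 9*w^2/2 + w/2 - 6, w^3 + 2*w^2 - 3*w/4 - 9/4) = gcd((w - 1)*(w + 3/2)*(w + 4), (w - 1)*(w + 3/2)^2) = w^2 + w/2 - 3/2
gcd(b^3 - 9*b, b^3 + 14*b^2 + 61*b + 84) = b + 3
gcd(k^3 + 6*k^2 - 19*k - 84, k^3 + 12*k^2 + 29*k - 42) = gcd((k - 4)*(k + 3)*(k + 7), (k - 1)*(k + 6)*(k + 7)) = k + 7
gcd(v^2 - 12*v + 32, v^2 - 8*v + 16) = v - 4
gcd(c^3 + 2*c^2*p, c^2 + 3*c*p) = c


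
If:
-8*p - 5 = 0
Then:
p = -5/8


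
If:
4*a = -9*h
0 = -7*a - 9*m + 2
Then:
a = 2/7 - 9*m/7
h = 4*m/7 - 8/63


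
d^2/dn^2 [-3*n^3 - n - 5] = -18*n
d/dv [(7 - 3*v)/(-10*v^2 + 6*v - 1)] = (-30*v^2 + 140*v - 39)/(100*v^4 - 120*v^3 + 56*v^2 - 12*v + 1)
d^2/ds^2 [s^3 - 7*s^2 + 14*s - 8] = 6*s - 14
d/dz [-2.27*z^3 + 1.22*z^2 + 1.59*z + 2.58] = -6.81*z^2 + 2.44*z + 1.59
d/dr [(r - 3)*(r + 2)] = 2*r - 1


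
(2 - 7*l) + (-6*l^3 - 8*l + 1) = -6*l^3 - 15*l + 3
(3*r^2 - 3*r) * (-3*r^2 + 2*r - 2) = -9*r^4 + 15*r^3 - 12*r^2 + 6*r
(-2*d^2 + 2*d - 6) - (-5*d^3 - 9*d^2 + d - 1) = 5*d^3 + 7*d^2 + d - 5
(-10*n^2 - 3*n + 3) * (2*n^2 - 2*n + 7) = -20*n^4 + 14*n^3 - 58*n^2 - 27*n + 21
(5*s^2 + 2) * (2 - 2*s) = -10*s^3 + 10*s^2 - 4*s + 4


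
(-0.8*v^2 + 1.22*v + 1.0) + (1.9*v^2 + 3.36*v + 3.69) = 1.1*v^2 + 4.58*v + 4.69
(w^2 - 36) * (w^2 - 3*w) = w^4 - 3*w^3 - 36*w^2 + 108*w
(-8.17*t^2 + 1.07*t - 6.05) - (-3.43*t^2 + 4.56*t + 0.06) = -4.74*t^2 - 3.49*t - 6.11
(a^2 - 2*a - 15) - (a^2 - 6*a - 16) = 4*a + 1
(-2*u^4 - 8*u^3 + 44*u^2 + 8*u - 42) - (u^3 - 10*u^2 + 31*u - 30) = -2*u^4 - 9*u^3 + 54*u^2 - 23*u - 12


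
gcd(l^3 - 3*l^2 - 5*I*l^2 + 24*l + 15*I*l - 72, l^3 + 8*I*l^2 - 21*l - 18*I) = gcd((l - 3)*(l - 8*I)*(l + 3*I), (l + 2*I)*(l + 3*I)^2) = l + 3*I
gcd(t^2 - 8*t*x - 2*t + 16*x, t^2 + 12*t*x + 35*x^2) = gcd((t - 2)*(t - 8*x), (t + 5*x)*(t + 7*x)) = 1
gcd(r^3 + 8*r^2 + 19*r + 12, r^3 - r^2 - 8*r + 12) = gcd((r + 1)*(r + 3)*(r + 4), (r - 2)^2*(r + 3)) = r + 3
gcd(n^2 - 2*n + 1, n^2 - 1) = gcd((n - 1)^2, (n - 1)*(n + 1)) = n - 1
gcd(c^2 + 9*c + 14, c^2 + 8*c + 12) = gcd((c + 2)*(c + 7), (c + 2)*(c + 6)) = c + 2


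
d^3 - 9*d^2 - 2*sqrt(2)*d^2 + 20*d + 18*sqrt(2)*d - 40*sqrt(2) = (d - 5)*(d - 4)*(d - 2*sqrt(2))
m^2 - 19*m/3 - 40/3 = (m - 8)*(m + 5/3)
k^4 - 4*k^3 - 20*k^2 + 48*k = k*(k - 6)*(k - 2)*(k + 4)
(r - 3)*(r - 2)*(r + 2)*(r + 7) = r^4 + 4*r^3 - 25*r^2 - 16*r + 84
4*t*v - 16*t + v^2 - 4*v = (4*t + v)*(v - 4)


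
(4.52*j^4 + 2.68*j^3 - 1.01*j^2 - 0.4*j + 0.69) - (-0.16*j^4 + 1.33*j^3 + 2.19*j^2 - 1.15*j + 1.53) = 4.68*j^4 + 1.35*j^3 - 3.2*j^2 + 0.75*j - 0.84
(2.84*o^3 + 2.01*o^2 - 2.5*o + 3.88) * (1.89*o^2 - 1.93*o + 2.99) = 5.3676*o^5 - 1.6823*o^4 - 0.112699999999999*o^3 + 18.1681*o^2 - 14.9634*o + 11.6012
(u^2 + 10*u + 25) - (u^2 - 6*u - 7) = 16*u + 32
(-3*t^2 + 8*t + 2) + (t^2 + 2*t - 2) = -2*t^2 + 10*t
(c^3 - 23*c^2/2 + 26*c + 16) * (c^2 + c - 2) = c^5 - 21*c^4/2 + 25*c^3/2 + 65*c^2 - 36*c - 32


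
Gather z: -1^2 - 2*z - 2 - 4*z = -6*z - 3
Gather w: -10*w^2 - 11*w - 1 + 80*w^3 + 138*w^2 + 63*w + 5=80*w^3 + 128*w^2 + 52*w + 4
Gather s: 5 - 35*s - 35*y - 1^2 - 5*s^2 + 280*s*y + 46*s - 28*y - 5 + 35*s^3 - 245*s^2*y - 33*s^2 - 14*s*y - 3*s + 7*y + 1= 35*s^3 + s^2*(-245*y - 38) + s*(266*y + 8) - 56*y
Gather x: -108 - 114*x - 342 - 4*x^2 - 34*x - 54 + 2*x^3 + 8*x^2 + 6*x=2*x^3 + 4*x^2 - 142*x - 504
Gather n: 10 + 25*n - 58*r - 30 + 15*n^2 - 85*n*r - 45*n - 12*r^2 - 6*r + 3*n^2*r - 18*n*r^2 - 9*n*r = n^2*(3*r + 15) + n*(-18*r^2 - 94*r - 20) - 12*r^2 - 64*r - 20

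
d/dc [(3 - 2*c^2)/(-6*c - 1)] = 2*(6*c^2 + 2*c + 9)/(36*c^2 + 12*c + 1)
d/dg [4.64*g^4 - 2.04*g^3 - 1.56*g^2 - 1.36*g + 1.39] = 18.56*g^3 - 6.12*g^2 - 3.12*g - 1.36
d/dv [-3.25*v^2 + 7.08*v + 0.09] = 7.08 - 6.5*v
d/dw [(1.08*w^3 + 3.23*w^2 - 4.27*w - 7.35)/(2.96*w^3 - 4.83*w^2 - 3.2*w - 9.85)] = (1.77635683940025e-15*w^5 - 14.7772*w^4 + 18.3664*w^3 + 2.39389999999998*w^2 - 134.632*w + 18.5395)/(8.7616*w^6 - 28.5936*w^5 + 4.3849*w^4 - 27.4*w^3 + 105.391*w^2 + 63.04*w + 97.0225)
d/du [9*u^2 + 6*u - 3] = 18*u + 6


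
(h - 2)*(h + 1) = h^2 - h - 2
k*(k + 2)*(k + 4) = k^3 + 6*k^2 + 8*k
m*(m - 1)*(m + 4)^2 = m^4 + 7*m^3 + 8*m^2 - 16*m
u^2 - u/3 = u*(u - 1/3)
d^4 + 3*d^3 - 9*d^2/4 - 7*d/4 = d*(d - 1)*(d + 1/2)*(d + 7/2)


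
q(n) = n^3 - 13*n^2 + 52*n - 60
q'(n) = 3*n^2 - 26*n + 52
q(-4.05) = -550.26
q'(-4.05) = 206.51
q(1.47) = -8.48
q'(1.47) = 20.26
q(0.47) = -38.33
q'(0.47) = 40.44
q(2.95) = 5.94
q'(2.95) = 1.41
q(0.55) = -35.17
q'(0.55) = 38.61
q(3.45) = 5.73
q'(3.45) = -1.99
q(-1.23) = -145.49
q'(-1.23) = 88.52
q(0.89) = -23.31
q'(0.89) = 31.24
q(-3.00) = -360.00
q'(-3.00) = 157.00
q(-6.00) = -1056.00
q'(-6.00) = 316.00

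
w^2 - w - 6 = (w - 3)*(w + 2)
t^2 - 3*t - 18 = (t - 6)*(t + 3)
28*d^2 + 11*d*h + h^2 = (4*d + h)*(7*d + h)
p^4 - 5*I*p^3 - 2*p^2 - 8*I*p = p*(p - 4*I)*(p - 2*I)*(p + I)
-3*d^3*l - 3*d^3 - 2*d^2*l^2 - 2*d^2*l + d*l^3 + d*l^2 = (-3*d + l)*(d + l)*(d*l + d)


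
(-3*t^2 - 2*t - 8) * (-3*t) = 9*t^3 + 6*t^2 + 24*t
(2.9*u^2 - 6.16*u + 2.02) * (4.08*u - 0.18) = 11.832*u^3 - 25.6548*u^2 + 9.3504*u - 0.3636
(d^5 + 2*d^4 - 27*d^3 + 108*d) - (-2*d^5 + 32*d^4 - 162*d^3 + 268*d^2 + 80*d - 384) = 3*d^5 - 30*d^4 + 135*d^3 - 268*d^2 + 28*d + 384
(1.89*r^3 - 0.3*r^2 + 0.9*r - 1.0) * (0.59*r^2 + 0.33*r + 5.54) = 1.1151*r^5 + 0.4467*r^4 + 10.9026*r^3 - 1.955*r^2 + 4.656*r - 5.54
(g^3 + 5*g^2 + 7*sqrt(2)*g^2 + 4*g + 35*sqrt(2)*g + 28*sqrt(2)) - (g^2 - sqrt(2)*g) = g^3 + 4*g^2 + 7*sqrt(2)*g^2 + 4*g + 36*sqrt(2)*g + 28*sqrt(2)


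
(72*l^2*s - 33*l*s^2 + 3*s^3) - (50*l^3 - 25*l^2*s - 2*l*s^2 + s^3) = -50*l^3 + 97*l^2*s - 31*l*s^2 + 2*s^3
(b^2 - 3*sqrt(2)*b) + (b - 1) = b^2 - 3*sqrt(2)*b + b - 1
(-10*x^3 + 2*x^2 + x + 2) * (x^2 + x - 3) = -10*x^5 - 8*x^4 + 33*x^3 - 3*x^2 - x - 6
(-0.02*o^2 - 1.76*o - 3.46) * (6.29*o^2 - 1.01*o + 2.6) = -0.1258*o^4 - 11.0502*o^3 - 20.0378*o^2 - 1.0814*o - 8.996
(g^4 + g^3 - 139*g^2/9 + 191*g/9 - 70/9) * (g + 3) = g^5 + 4*g^4 - 112*g^3/9 - 226*g^2/9 + 503*g/9 - 70/3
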